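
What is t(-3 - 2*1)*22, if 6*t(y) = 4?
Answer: 44/3 ≈ 14.667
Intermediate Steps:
t(y) = 2/3 (t(y) = (1/6)*4 = 2/3)
t(-3 - 2*1)*22 = (2/3)*22 = 44/3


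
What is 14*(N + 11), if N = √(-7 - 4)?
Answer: 154 + 14*I*√11 ≈ 154.0 + 46.433*I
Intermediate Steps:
N = I*√11 (N = √(-11) = I*√11 ≈ 3.3166*I)
14*(N + 11) = 14*(I*√11 + 11) = 14*(11 + I*√11) = 154 + 14*I*√11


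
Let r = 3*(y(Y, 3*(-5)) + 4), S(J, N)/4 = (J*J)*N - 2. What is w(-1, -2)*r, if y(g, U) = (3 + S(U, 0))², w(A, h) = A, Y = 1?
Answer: -87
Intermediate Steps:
S(J, N) = -8 + 4*N*J² (S(J, N) = 4*((J*J)*N - 2) = 4*(J²*N - 2) = 4*(N*J² - 2) = 4*(-2 + N*J²) = -8 + 4*N*J²)
y(g, U) = 25 (y(g, U) = (3 + (-8 + 4*0*U²))² = (3 + (-8 + 0))² = (3 - 8)² = (-5)² = 25)
r = 87 (r = 3*(25 + 4) = 3*29 = 87)
w(-1, -2)*r = -1*87 = -87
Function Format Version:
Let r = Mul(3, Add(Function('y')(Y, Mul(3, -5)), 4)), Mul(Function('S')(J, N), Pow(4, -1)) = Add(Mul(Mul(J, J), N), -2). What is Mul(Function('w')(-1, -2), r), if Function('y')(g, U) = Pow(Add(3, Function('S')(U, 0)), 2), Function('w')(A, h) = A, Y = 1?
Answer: -87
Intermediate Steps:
Function('S')(J, N) = Add(-8, Mul(4, N, Pow(J, 2))) (Function('S')(J, N) = Mul(4, Add(Mul(Mul(J, J), N), -2)) = Mul(4, Add(Mul(Pow(J, 2), N), -2)) = Mul(4, Add(Mul(N, Pow(J, 2)), -2)) = Mul(4, Add(-2, Mul(N, Pow(J, 2)))) = Add(-8, Mul(4, N, Pow(J, 2))))
Function('y')(g, U) = 25 (Function('y')(g, U) = Pow(Add(3, Add(-8, Mul(4, 0, Pow(U, 2)))), 2) = Pow(Add(3, Add(-8, 0)), 2) = Pow(Add(3, -8), 2) = Pow(-5, 2) = 25)
r = 87 (r = Mul(3, Add(25, 4)) = Mul(3, 29) = 87)
Mul(Function('w')(-1, -2), r) = Mul(-1, 87) = -87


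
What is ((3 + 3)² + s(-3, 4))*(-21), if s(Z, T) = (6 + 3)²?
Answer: -2457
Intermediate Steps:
s(Z, T) = 81 (s(Z, T) = 9² = 81)
((3 + 3)² + s(-3, 4))*(-21) = ((3 + 3)² + 81)*(-21) = (6² + 81)*(-21) = (36 + 81)*(-21) = 117*(-21) = -2457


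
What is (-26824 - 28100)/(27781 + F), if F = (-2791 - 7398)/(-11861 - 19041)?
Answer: -565753816/286166217 ≈ -1.9770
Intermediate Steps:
F = 10189/30902 (F = -10189/(-30902) = -10189*(-1/30902) = 10189/30902 ≈ 0.32972)
(-26824 - 28100)/(27781 + F) = (-26824 - 28100)/(27781 + 10189/30902) = -54924/858498651/30902 = -54924*30902/858498651 = -565753816/286166217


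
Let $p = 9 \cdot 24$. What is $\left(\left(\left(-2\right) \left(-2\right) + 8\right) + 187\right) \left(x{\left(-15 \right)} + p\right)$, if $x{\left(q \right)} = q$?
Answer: $39999$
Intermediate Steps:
$p = 216$
$\left(\left(\left(-2\right) \left(-2\right) + 8\right) + 187\right) \left(x{\left(-15 \right)} + p\right) = \left(\left(\left(-2\right) \left(-2\right) + 8\right) + 187\right) \left(-15 + 216\right) = \left(\left(4 + 8\right) + 187\right) 201 = \left(12 + 187\right) 201 = 199 \cdot 201 = 39999$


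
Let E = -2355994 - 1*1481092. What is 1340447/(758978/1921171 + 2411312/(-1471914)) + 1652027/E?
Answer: -1818066753258924459989546/1686107842720058945 ≈ -1.0783e+6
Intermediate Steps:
E = -3837086 (E = -2355994 - 1481092 = -3837086)
1340447/(758978/1921171 + 2411312/(-1471914)) + 1652027/E = 1340447/(758978/1921171 + 2411312/(-1471914)) + 1652027/(-3837086) = 1340447/(758978*(1/1921171) + 2411312*(-1/1471914)) + 1652027*(-1/3837086) = 1340447/(758978/1921171 - 1205656/735957) - 1652027/3837086 = 1340447/(-1757696171230/1413899245647) - 1652027/3837086 = 1340447*(-1413899245647/1757696171230) - 1652027/3837086 = -1895257002129784209/1757696171230 - 1652027/3837086 = -1818066753258924459989546/1686107842720058945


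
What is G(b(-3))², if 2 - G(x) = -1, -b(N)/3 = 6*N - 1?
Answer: 9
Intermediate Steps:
b(N) = 3 - 18*N (b(N) = -3*(6*N - 1) = -3*(-1 + 6*N) = 3 - 18*N)
G(x) = 3 (G(x) = 2 - 1*(-1) = 2 + 1 = 3)
G(b(-3))² = 3² = 9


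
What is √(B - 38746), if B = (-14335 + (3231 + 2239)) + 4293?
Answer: 11*I*√358 ≈ 208.13*I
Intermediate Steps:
B = -4572 (B = (-14335 + 5470) + 4293 = -8865 + 4293 = -4572)
√(B - 38746) = √(-4572 - 38746) = √(-43318) = 11*I*√358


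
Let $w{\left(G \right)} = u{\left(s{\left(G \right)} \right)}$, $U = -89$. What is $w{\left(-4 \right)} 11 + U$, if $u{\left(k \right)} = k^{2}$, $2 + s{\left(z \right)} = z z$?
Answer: $2067$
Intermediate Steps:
$s{\left(z \right)} = -2 + z^{2}$ ($s{\left(z \right)} = -2 + z z = -2 + z^{2}$)
$w{\left(G \right)} = \left(-2 + G^{2}\right)^{2}$
$w{\left(-4 \right)} 11 + U = \left(-2 + \left(-4\right)^{2}\right)^{2} \cdot 11 - 89 = \left(-2 + 16\right)^{2} \cdot 11 - 89 = 14^{2} \cdot 11 - 89 = 196 \cdot 11 - 89 = 2156 - 89 = 2067$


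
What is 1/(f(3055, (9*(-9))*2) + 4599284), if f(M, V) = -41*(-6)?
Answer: 1/4599530 ≈ 2.1741e-7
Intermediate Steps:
f(M, V) = 246
1/(f(3055, (9*(-9))*2) + 4599284) = 1/(246 + 4599284) = 1/4599530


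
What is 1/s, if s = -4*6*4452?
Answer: -1/106848 ≈ -9.3591e-6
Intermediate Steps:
s = -106848 (s = -1*24*4452 = -24*4452 = -106848)
1/s = 1/(-106848) = -1/106848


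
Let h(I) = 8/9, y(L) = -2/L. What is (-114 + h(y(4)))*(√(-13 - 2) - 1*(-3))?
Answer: -1018/3 - 1018*I*√15/9 ≈ -339.33 - 438.08*I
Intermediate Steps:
h(I) = 8/9 (h(I) = 8*(⅑) = 8/9)
(-114 + h(y(4)))*(√(-13 - 2) - 1*(-3)) = (-114 + 8/9)*(√(-13 - 2) - 1*(-3)) = -1018*(√(-15) + 3)/9 = -1018*(I*√15 + 3)/9 = -1018*(3 + I*√15)/9 = -1018/3 - 1018*I*√15/9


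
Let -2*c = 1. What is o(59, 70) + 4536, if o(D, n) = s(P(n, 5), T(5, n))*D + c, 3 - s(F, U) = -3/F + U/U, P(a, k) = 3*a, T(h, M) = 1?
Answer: 162902/35 ≈ 4654.3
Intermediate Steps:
c = -½ (c = -½*1 = -½ ≈ -0.50000)
s(F, U) = 2 + 3/F (s(F, U) = 3 - (-3/F + U/U) = 3 - (-3/F + 1) = 3 - (1 - 3/F) = 3 + (-1 + 3/F) = 2 + 3/F)
o(D, n) = -½ + D*(2 + 1/n) (o(D, n) = (2 + 3/((3*n)))*D - ½ = (2 + 3*(1/(3*n)))*D - ½ = (2 + 1/n)*D - ½ = D*(2 + 1/n) - ½ = -½ + D*(2 + 1/n))
o(59, 70) + 4536 = (-½ + 2*59 + 59/70) + 4536 = (-½ + 118 + 59*(1/70)) + 4536 = (-½ + 118 + 59/70) + 4536 = 4142/35 + 4536 = 162902/35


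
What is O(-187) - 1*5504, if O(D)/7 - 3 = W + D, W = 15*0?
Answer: -6792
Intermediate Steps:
W = 0
O(D) = 21 + 7*D (O(D) = 21 + 7*(0 + D) = 21 + 7*D)
O(-187) - 1*5504 = (21 + 7*(-187)) - 1*5504 = (21 - 1309) - 5504 = -1288 - 5504 = -6792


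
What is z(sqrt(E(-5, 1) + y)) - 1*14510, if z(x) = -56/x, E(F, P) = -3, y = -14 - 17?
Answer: -14510 + 28*I*sqrt(34)/17 ≈ -14510.0 + 9.6039*I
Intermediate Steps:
y = -31
z(sqrt(E(-5, 1) + y)) - 1*14510 = -56/sqrt(-3 - 31) - 1*14510 = -56*(-I*sqrt(34)/34) - 14510 = -(-28)*I*sqrt(34)/17 - 14510 = 28*I*sqrt(34)/17 - 14510 = -14510 + 28*I*sqrt(34)/17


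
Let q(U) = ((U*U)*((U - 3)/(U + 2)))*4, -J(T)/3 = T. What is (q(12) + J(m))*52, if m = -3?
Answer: 138060/7 ≈ 19723.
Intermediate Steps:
J(T) = -3*T
q(U) = 4*U²*(-3 + U)/(2 + U) (q(U) = (U²*((-3 + U)/(2 + U)))*4 = (U²*(-3 + U)/(2 + U))*4 = 4*U²*(-3 + U)/(2 + U))
(q(12) + J(m))*52 = (4*12²*(-3 + 12)/(2 + 12) - 3*(-3))*52 = (4*144*9/14 + 9)*52 = (4*144*(1/14)*9 + 9)*52 = (2592/7 + 9)*52 = (2655/7)*52 = 138060/7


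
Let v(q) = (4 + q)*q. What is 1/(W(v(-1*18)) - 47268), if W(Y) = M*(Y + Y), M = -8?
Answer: -1/51300 ≈ -1.9493e-5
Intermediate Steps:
v(q) = q*(4 + q)
W(Y) = -16*Y (W(Y) = -8*(Y + Y) = -16*Y)
1/(W(v(-1*18)) - 47268) = 1/(-16*(-1*18)*(4 - 1*18) - 47268) = 1/(-(-288)*(4 - 18) - 47268) = 1/(-(-288)*(-14) - 47268) = 1/(-16*252 - 47268) = 1/(-4032 - 47268) = 1/(-51300) = -1/51300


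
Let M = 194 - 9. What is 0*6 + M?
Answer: 185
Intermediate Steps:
M = 185
0*6 + M = 0*6 + 185 = 0 + 185 = 185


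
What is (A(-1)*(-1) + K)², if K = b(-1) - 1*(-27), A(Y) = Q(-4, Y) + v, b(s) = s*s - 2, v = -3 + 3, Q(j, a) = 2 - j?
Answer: 400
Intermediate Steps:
v = 0
b(s) = -2 + s² (b(s) = s² - 2 = -2 + s²)
A(Y) = 6 (A(Y) = (2 - 1*(-4)) + 0 = (2 + 4) + 0 = 6 + 0 = 6)
K = 26 (K = (-2 + (-1)²) - 1*(-27) = (-2 + 1) + 27 = -1 + 27 = 26)
(A(-1)*(-1) + K)² = (6*(-1) + 26)² = (-6 + 26)² = 20² = 400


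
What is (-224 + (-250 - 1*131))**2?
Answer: 366025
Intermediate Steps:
(-224 + (-250 - 1*131))**2 = (-224 + (-250 - 131))**2 = (-224 - 381)**2 = (-605)**2 = 366025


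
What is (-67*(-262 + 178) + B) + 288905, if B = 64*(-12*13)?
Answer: 284549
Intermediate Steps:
B = -9984 (B = 64*(-156) = -9984)
(-67*(-262 + 178) + B) + 288905 = (-67*(-262 + 178) - 9984) + 288905 = (-67*(-84) - 9984) + 288905 = (5628 - 9984) + 288905 = -4356 + 288905 = 284549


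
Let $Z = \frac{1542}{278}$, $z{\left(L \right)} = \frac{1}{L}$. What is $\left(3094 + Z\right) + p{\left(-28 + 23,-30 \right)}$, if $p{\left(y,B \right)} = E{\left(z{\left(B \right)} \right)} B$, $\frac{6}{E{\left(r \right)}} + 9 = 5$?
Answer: $\frac{437092}{139} \approx 3144.5$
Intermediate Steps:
$E{\left(r \right)} = - \frac{3}{2}$ ($E{\left(r \right)} = \frac{6}{-9 + 5} = \frac{6}{-4} = 6 \left(- \frac{1}{4}\right) = - \frac{3}{2}$)
$Z = \frac{771}{139}$ ($Z = 1542 \cdot \frac{1}{278} = \frac{771}{139} \approx 5.5468$)
$p{\left(y,B \right)} = - \frac{3 B}{2}$
$\left(3094 + Z\right) + p{\left(-28 + 23,-30 \right)} = \left(3094 + \frac{771}{139}\right) - -45 = \frac{430837}{139} + 45 = \frac{437092}{139}$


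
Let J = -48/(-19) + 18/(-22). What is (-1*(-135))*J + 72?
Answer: 63243/209 ≈ 302.60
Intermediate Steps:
J = 357/209 (J = -48*(-1/19) + 18*(-1/22) = 48/19 - 9/11 = 357/209 ≈ 1.7081)
(-1*(-135))*J + 72 = -1*(-135)*(357/209) + 72 = 135*(357/209) + 72 = 48195/209 + 72 = 63243/209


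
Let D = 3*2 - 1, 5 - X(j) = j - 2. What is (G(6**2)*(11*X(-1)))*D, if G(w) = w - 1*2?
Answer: 14960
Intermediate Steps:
X(j) = 7 - j (X(j) = 5 - (j - 2) = 5 - (-2 + j) = 5 + (2 - j) = 7 - j)
D = 5 (D = 6 - 1 = 5)
G(w) = -2 + w (G(w) = w - 2 = -2 + w)
(G(6**2)*(11*X(-1)))*D = ((-2 + 6**2)*(11*(7 - 1*(-1))))*5 = ((-2 + 36)*(11*(7 + 1)))*5 = (34*(11*8))*5 = (34*88)*5 = 2992*5 = 14960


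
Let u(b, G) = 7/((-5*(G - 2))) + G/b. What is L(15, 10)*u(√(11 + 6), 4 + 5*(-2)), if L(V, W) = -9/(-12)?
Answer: 21/160 - 9*√17/34 ≈ -0.96016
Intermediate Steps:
L(V, W) = ¾ (L(V, W) = -9*(-1/12) = ¾)
u(b, G) = 7/(10 - 5*G) + G/b (u(b, G) = 7/((-5*(-2 + G))) + G/b = 7/(10 - 5*G) + G/b)
L(15, 10)*u(√(11 + 6), 4 + 5*(-2)) = 3*(((4 + 5*(-2))² - 2*(4 + 5*(-2)) - 7*√(11 + 6)/5)/((√(11 + 6))*(-2 + (4 + 5*(-2)))))/4 = 3*(((4 - 10)² - 2*(4 - 10) - 7*√17/5)/((√17)*(-2 + (4 - 10))))/4 = 3*((√17/17)*((-6)² - 2*(-6) - 7*√17/5)/(-2 - 6))/4 = 3*((√17/17)*(36 + 12 - 7*√17/5)/(-8))/4 = 3*((√17/17)*(-⅛)*(48 - 7*√17/5))/4 = 3*(-√17*(48 - 7*√17/5)/136)/4 = -3*√17*(48 - 7*√17/5)/544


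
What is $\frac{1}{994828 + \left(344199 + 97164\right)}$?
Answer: $\frac{1}{1436191} \approx 6.9629 \cdot 10^{-7}$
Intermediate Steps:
$\frac{1}{994828 + \left(344199 + 97164\right)} = \frac{1}{994828 + 441363} = \frac{1}{1436191}$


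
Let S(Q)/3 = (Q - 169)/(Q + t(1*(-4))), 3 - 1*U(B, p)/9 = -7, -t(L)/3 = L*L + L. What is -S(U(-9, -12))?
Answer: 79/18 ≈ 4.3889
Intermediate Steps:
t(L) = -3*L - 3*L² (t(L) = -3*(L*L + L) = -3*(L² + L) = -3*(L + L²) = -3*L - 3*L²)
U(B, p) = 90 (U(B, p) = 27 - 9*(-7) = 27 + 63 = 90)
S(Q) = 3*(-169 + Q)/(-36 + Q) (S(Q) = 3*((Q - 169)/(Q - 3*1*(-4)*(1 + 1*(-4)))) = 3*((-169 + Q)/(Q - 3*(-4)*(1 - 4))) = 3*((-169 + Q)/(Q - 3*(-4)*(-3))) = 3*((-169 + Q)/(Q - 36)) = 3*((-169 + Q)/(-36 + Q)) = 3*(-169 + Q)/(-36 + Q))
-S(U(-9, -12)) = -3*(-169 + 90)/(-36 + 90) = -3*(-79)/54 = -1*(-79/18) = 79/18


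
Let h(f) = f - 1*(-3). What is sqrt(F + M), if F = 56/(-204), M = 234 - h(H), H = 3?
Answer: sqrt(592314)/51 ≈ 15.091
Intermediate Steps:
h(f) = 3 + f (h(f) = f + 3 = 3 + f)
M = 228 (M = 234 - (3 + 3) = 234 - 1*6 = 234 - 6 = 228)
F = -14/51 (F = 56*(-1/204) = -14/51 ≈ -0.27451)
sqrt(F + M) = sqrt(-14/51 + 228) = sqrt(11614/51) = sqrt(592314)/51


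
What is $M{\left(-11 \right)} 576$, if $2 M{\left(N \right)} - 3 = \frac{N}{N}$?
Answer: $1152$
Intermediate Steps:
$M{\left(N \right)} = 2$ ($M{\left(N \right)} = \frac{3}{2} + \frac{N \frac{1}{N}}{2} = \frac{3}{2} + \frac{1}{2} \cdot 1 = \frac{3}{2} + \frac{1}{2} = 2$)
$M{\left(-11 \right)} 576 = 2 \cdot 576 = 1152$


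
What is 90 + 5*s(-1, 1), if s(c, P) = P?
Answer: 95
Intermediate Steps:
90 + 5*s(-1, 1) = 90 + 5*1 = 90 + 5 = 95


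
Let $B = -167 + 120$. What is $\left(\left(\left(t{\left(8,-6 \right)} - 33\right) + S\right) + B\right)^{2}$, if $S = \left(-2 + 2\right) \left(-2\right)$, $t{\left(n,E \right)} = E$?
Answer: $7396$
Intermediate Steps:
$B = -47$
$S = 0$ ($S = 0 \left(-2\right) = 0$)
$\left(\left(\left(t{\left(8,-6 \right)} - 33\right) + S\right) + B\right)^{2} = \left(\left(\left(-6 - 33\right) + 0\right) - 47\right)^{2} = \left(\left(-39 + 0\right) - 47\right)^{2} = \left(-39 - 47\right)^{2} = \left(-86\right)^{2} = 7396$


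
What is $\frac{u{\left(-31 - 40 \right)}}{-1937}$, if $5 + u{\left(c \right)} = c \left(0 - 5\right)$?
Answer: $- \frac{350}{1937} \approx -0.18069$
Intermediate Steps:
$u{\left(c \right)} = -5 - 5 c$ ($u{\left(c \right)} = -5 + c \left(0 - 5\right) = -5 + c \left(-5\right) = -5 - 5 c$)
$\frac{u{\left(-31 - 40 \right)}}{-1937} = \frac{-5 - 5 \left(-31 - 40\right)}{-1937} = \left(-5 - -355\right) \left(- \frac{1}{1937}\right) = \left(-5 + 355\right) \left(- \frac{1}{1937}\right) = 350 \left(- \frac{1}{1937}\right) = - \frac{350}{1937}$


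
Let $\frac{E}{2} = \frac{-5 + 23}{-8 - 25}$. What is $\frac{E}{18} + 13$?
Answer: $\frac{427}{33} \approx 12.939$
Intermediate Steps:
$E = - \frac{12}{11}$ ($E = 2 \frac{-5 + 23}{-8 - 25} = 2 \frac{18}{-33} = 2 \cdot 18 \left(- \frac{1}{33}\right) = 2 \left(- \frac{6}{11}\right) = - \frac{12}{11} \approx -1.0909$)
$\frac{E}{18} + 13 = - \frac{12}{11 \cdot 18} + 13 = \left(- \frac{12}{11}\right) \frac{1}{18} + 13 = - \frac{2}{33} + 13 = \frac{427}{33}$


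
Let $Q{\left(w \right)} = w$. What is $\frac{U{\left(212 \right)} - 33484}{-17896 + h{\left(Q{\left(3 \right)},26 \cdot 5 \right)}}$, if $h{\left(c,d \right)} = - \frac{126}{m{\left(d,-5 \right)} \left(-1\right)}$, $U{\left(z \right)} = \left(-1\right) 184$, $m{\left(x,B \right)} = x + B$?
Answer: $\frac{2104250}{1118437} \approx 1.8814$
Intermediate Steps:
$m{\left(x,B \right)} = B + x$
$U{\left(z \right)} = -184$
$h{\left(c,d \right)} = - \frac{126}{5 - d}$ ($h{\left(c,d \right)} = - \frac{126}{\left(-5 + d\right) \left(-1\right)} = - \frac{126}{5 - d}$)
$\frac{U{\left(212 \right)} - 33484}{-17896 + h{\left(Q{\left(3 \right)},26 \cdot 5 \right)}} = \frac{-184 - 33484}{-17896 + \frac{126}{-5 + 26 \cdot 5}} = - \frac{33668}{-17896 + \frac{126}{-5 + 130}} = - \frac{33668}{-17896 + \frac{126}{125}} = - \frac{33668}{- \frac{2236874}{125}} = \left(-33668\right) \left(- \frac{125}{2236874}\right) = \frac{2104250}{1118437}$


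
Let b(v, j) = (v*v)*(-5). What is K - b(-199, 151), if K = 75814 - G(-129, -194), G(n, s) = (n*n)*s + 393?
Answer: 3501780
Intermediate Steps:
G(n, s) = 393 + s*n² (G(n, s) = n²*s + 393 = s*n² + 393 = 393 + s*n²)
K = 3303775 (K = 75814 - (393 - 194*(-129)²) = 75814 - (393 - 194*16641) = 75814 - (393 - 3228354) = 75814 - 1*(-3227961) = 75814 + 3227961 = 3303775)
b(v, j) = -5*v² (b(v, j) = v²*(-5) = -5*v²)
K - b(-199, 151) = 3303775 - (-5)*(-199)² = 3303775 - (-5)*39601 = 3303775 - 1*(-198005) = 3303775 + 198005 = 3501780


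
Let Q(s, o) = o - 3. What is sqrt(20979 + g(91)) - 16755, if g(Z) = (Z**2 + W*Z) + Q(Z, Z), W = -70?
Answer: -16755 + sqrt(22978) ≈ -16603.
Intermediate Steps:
Q(s, o) = -3 + o
g(Z) = -3 + Z**2 - 69*Z (g(Z) = (Z**2 - 70*Z) + (-3 + Z) = -3 + Z**2 - 69*Z)
sqrt(20979 + g(91)) - 16755 = sqrt(20979 + (-3 + 91**2 - 69*91)) - 16755 = sqrt(20979 + (-3 + 8281 - 6279)) - 16755 = sqrt(20979 + 1999) - 16755 = sqrt(22978) - 16755 = -16755 + sqrt(22978)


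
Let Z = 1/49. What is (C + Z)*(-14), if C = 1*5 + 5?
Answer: -982/7 ≈ -140.29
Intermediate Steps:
C = 10 (C = 5 + 5 = 10)
Z = 1/49 ≈ 0.020408
(C + Z)*(-14) = (10 + 1/49)*(-14) = (491/49)*(-14) = -982/7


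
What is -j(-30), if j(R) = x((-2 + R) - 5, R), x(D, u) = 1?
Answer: -1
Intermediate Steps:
j(R) = 1
-j(-30) = -1*1 = -1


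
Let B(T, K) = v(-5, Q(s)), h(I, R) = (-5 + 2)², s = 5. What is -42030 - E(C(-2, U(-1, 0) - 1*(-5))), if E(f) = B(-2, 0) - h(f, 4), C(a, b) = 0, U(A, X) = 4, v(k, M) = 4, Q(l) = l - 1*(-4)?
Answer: -42025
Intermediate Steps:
Q(l) = 4 + l (Q(l) = l + 4 = 4 + l)
h(I, R) = 9 (h(I, R) = (-3)² = 9)
B(T, K) = 4
E(f) = -5 (E(f) = 4 - 1*9 = 4 - 9 = -5)
-42030 - E(C(-2, U(-1, 0) - 1*(-5))) = -42030 - 1*(-5) = -42030 + 5 = -42025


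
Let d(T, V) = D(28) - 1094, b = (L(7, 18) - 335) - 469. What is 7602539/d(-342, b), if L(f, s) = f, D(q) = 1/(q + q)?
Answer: -425742184/61263 ≈ -6949.4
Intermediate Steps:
D(q) = 1/(2*q)
b = -797 (b = (7 - 335) - 469 = -328 - 469 = -797)
d(T, V) = -61263/56 (d(T, V) = (1/2)/28 - 1094 = (1/2)*(1/28) - 1094 = 1/56 - 1094 = -61263/56)
7602539/d(-342, b) = 7602539/(-61263/56) = 7602539*(-56/61263) = -425742184/61263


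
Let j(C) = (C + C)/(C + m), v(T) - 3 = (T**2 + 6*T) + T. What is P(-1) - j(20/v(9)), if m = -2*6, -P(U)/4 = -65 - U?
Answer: 55813/218 ≈ 256.02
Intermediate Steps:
v(T) = 3 + T**2 + 7*T (v(T) = 3 + ((T**2 + 6*T) + T) = 3 + (T**2 + 7*T) = 3 + T**2 + 7*T)
P(U) = 260 + 4*U (P(U) = -4*(-65 - U) = 260 + 4*U)
m = -12
j(C) = 2*C/(-12 + C) (j(C) = (C + C)/(C - 12) = (2*C)/(-12 + C) = 2*C/(-12 + C))
P(-1) - j(20/v(9)) = (260 + 4*(-1)) - 2*20/(3 + 9**2 + 7*9)/(-12 + 20/(3 + 9**2 + 7*9)) = (260 - 4) - 2*20/(3 + 81 + 63)/(-12 + 20/(3 + 81 + 63)) = 256 - 2*20/147/(-12 + 20/147) = 256 - 2*20*(1/147)/(-12 + 20*(1/147)) = 256 - 2*20/(147*(-12 + 20/147)) = 256 - 2*20/(147*(-1744/147)) = 256 - 2*20*(-147)/(147*1744) = 256 - 1*(-5/218) = 256 + 5/218 = 55813/218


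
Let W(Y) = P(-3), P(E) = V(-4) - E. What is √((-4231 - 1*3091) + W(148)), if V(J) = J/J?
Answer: I*√7318 ≈ 85.545*I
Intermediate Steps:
V(J) = 1
P(E) = 1 - E
W(Y) = 4 (W(Y) = 1 - 1*(-3) = 1 + 3 = 4)
√((-4231 - 1*3091) + W(148)) = √((-4231 - 1*3091) + 4) = √((-4231 - 3091) + 4) = √(-7322 + 4) = √(-7318) = I*√7318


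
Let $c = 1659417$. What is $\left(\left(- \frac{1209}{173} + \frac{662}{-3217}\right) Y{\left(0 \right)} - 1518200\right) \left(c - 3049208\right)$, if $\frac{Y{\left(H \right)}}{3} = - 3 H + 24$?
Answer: $\frac{1174691414603793008}{556541} \approx 2.1107 \cdot 10^{12}$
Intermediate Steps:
$Y{\left(H \right)} = 72 - 9 H$ ($Y{\left(H \right)} = 3 \left(- 3 H + 24\right) = 3 \left(24 - 3 H\right) = 72 - 9 H$)
$\left(\left(- \frac{1209}{173} + \frac{662}{-3217}\right) Y{\left(0 \right)} - 1518200\right) \left(c - 3049208\right) = \left(\left(- \frac{1209}{173} + \frac{662}{-3217}\right) \left(72 - 0\right) - 1518200\right) \left(1659417 - 3049208\right) = \left(\left(\left(-1209\right) \frac{1}{173} + 662 \left(- \frac{1}{3217}\right)\right) \left(72 + 0\right) - 1518200\right) \left(-1389791\right) = \left(\left(- \frac{1209}{173} - \frac{662}{3217}\right) 72 - 1518200\right) \left(-1389791\right) = \left(\left(- \frac{4003879}{556541}\right) 72 - 1518200\right) \left(-1389791\right) = \left(- \frac{288279288}{556541} - 1518200\right) \left(-1389791\right) = \left(- \frac{845228825488}{556541}\right) \left(-1389791\right) = \frac{1174691414603793008}{556541}$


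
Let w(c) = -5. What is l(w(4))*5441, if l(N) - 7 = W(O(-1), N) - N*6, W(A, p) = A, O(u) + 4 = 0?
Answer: 179553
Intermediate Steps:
O(u) = -4 (O(u) = -4 + 0 = -4)
l(N) = 3 - 6*N (l(N) = 7 + (-4 - N*6) = 7 + (-4 - 6*N) = 3 - 6*N)
l(w(4))*5441 = (3 - 6*(-5))*5441 = (3 + 30)*5441 = 33*5441 = 179553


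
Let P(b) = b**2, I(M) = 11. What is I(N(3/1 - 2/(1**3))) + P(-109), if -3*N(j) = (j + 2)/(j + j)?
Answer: 11892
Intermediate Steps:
N(j) = -(2 + j)/(6*j) (N(j) = -(j + 2)/(3*(j + j)) = -(2 + j)/(3*(2*j)) = -(2 + j)*1/(2*j)/3 = -(2 + j)/(6*j))
I(N(3/1 - 2/(1**3))) + P(-109) = 11 + (-109)**2 = 11 + 11881 = 11892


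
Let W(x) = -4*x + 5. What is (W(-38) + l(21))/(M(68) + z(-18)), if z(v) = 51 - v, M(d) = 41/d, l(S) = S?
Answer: 12104/4733 ≈ 2.5574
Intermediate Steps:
W(x) = 5 - 4*x
(W(-38) + l(21))/(M(68) + z(-18)) = ((5 - 4*(-38)) + 21)/(41/68 + (51 - 1*(-18))) = ((5 + 152) + 21)/(41*(1/68) + (51 + 18)) = (157 + 21)/(41/68 + 69) = 178/(4733/68) = 178*(68/4733) = 12104/4733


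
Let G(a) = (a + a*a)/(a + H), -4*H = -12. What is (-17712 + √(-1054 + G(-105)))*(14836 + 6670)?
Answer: -380914272 + 21506*I*√335546/17 ≈ -3.8091e+8 + 7.328e+5*I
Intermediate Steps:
H = 3 (H = -¼*(-12) = 3)
G(a) = (a + a²)/(3 + a) (G(a) = (a + a*a)/(a + 3) = (a + a²)/(3 + a))
(-17712 + √(-1054 + G(-105)))*(14836 + 6670) = (-17712 + √(-1054 - 105*(1 - 105)/(3 - 105)))*(14836 + 6670) = (-17712 + √(-1054 - 105*(-104)/(-102)))*21506 = (-17712 + √(-1054 - 105*(-1/102)*(-104)))*21506 = (-17712 + √(-1054 - 1820/17))*21506 = (-17712 + √(-19738/17))*21506 = (-17712 + I*√335546/17)*21506 = -380914272 + 21506*I*√335546/17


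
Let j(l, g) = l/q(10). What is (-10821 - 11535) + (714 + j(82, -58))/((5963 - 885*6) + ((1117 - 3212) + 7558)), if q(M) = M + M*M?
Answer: -7520071969/336380 ≈ -22356.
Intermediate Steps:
q(M) = M + M²
j(l, g) = l/110 (j(l, g) = l/((10*(1 + 10))) = l/((10*11)) = l/110)
(-10821 - 11535) + (714 + j(82, -58))/((5963 - 885*6) + ((1117 - 3212) + 7558)) = (-10821 - 11535) + (714 + (1/110)*82)/((5963 - 885*6) + ((1117 - 3212) + 7558)) = -22356 + (714 + 41/55)/((5963 - 1*5310) + (-2095 + 7558)) = -22356 + 39311/(55*((5963 - 5310) + 5463)) = -22356 + 39311/(55*(653 + 5463)) = -22356 + (39311/55)/6116 = -22356 + (39311/55)*(1/6116) = -22356 + 39311/336380 = -7520071969/336380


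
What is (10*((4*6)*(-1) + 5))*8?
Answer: -1520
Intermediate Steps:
(10*((4*6)*(-1) + 5))*8 = (10*(24*(-1) + 5))*8 = (10*(-24 + 5))*8 = (10*(-19))*8 = -190*8 = -1520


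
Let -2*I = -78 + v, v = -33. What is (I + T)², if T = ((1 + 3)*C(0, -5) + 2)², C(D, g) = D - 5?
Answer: 576081/4 ≈ 1.4402e+5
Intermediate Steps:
C(D, g) = -5 + D
I = 111/2 (I = -(-78 - 33)/2 = -½*(-111) = 111/2 ≈ 55.500)
T = 324 (T = ((1 + 3)*(-5 + 0) + 2)² = (4*(-5) + 2)² = (-20 + 2)² = (-18)² = 324)
(I + T)² = (111/2 + 324)² = (759/2)² = 576081/4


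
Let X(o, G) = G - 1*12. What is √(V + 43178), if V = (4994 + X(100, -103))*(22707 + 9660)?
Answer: √157961771 ≈ 12568.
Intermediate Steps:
X(o, G) = -12 + G (X(o, G) = G - 12 = -12 + G)
V = 157918593 (V = (4994 + (-12 - 103))*(22707 + 9660) = (4994 - 115)*32367 = 4879*32367 = 157918593)
√(V + 43178) = √(157918593 + 43178) = √157961771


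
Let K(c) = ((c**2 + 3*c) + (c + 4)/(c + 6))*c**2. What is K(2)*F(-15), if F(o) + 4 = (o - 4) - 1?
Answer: -1032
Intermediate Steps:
F(o) = -9 + o (F(o) = -4 + ((o - 4) - 1) = -4 + ((-4 + o) - 1) = -4 + (-5 + o) = -9 + o)
K(c) = c**2*(c**2 + 3*c + (4 + c)/(6 + c)) (K(c) = ((c**2 + 3*c) + (4 + c)/(6 + c))*c**2 = (c**2 + 3*c + (4 + c)/(6 + c))*c**2 = c**2*(c**2 + 3*c + (4 + c)/(6 + c)))
K(2)*F(-15) = (2**2*(4 + 2**3 + 9*2**2 + 19*2)/(6 + 2))*(-9 - 15) = (4*(4 + 8 + 9*4 + 38)/8)*(-24) = (4*(1/8)*(4 + 8 + 36 + 38))*(-24) = (4*(1/8)*86)*(-24) = 43*(-24) = -1032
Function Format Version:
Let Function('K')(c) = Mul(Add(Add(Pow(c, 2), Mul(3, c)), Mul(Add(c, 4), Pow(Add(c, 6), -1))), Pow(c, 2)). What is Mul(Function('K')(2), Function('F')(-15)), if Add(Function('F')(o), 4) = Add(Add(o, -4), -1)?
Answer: -1032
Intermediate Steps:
Function('F')(o) = Add(-9, o) (Function('F')(o) = Add(-4, Add(Add(o, -4), -1)) = Add(-4, Add(Add(-4, o), -1)) = Add(-4, Add(-5, o)) = Add(-9, o))
Function('K')(c) = Mul(Pow(c, 2), Add(Pow(c, 2), Mul(3, c), Mul(Pow(Add(6, c), -1), Add(4, c)))) (Function('K')(c) = Mul(Add(Add(Pow(c, 2), Mul(3, c)), Mul(Add(4, c), Pow(Add(6, c), -1))), Pow(c, 2)) = Mul(Add(Add(Pow(c, 2), Mul(3, c)), Mul(Pow(Add(6, c), -1), Add(4, c))), Pow(c, 2)) = Mul(Add(Pow(c, 2), Mul(3, c), Mul(Pow(Add(6, c), -1), Add(4, c))), Pow(c, 2)) = Mul(Pow(c, 2), Add(Pow(c, 2), Mul(3, c), Mul(Pow(Add(6, c), -1), Add(4, c)))))
Mul(Function('K')(2), Function('F')(-15)) = Mul(Mul(Pow(2, 2), Pow(Add(6, 2), -1), Add(4, Pow(2, 3), Mul(9, Pow(2, 2)), Mul(19, 2))), Add(-9, -15)) = Mul(Mul(4, Pow(8, -1), Add(4, 8, Mul(9, 4), 38)), -24) = Mul(Mul(4, Rational(1, 8), Add(4, 8, 36, 38)), -24) = Mul(Mul(4, Rational(1, 8), 86), -24) = Mul(43, -24) = -1032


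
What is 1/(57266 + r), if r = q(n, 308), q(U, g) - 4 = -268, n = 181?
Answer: 1/57002 ≈ 1.7543e-5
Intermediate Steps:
q(U, g) = -264 (q(U, g) = 4 - 268 = -264)
r = -264
1/(57266 + r) = 1/(57266 - 264) = 1/57002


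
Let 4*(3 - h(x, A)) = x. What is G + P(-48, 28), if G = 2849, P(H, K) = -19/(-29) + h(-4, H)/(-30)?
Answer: 1239542/435 ≈ 2849.5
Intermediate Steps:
h(x, A) = 3 - x/4
P(H, K) = 227/435 (P(H, K) = -19/(-29) + (3 - ¼*(-4))/(-30) = -19*(-1/29) + (3 + 1)*(-1/30) = 19/29 + 4*(-1/30) = 19/29 - 2/15 = 227/435)
G + P(-48, 28) = 2849 + 227/435 = 1239542/435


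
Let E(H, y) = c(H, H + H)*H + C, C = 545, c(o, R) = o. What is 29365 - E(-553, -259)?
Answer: -276989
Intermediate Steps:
E(H, y) = 545 + H² (E(H, y) = H*H + 545 = H² + 545 = 545 + H²)
29365 - E(-553, -259) = 29365 - (545 + (-553)²) = 29365 - (545 + 305809) = 29365 - 1*306354 = 29365 - 306354 = -276989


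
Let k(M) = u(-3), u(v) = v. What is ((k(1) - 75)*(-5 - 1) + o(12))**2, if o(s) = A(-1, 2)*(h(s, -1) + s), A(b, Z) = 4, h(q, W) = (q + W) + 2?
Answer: 322624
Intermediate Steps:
k(M) = -3
h(q, W) = 2 + W + q (h(q, W) = (W + q) + 2 = 2 + W + q)
o(s) = 4 + 8*s (o(s) = 4*((2 - 1 + s) + s) = 4*((1 + s) + s) = 4*(1 + 2*s) = 4 + 8*s)
((k(1) - 75)*(-5 - 1) + o(12))**2 = ((-3 - 75)*(-5 - 1) + (4 + 8*12))**2 = (-78*(-6) + (4 + 96))**2 = (468 + 100)**2 = 568**2 = 322624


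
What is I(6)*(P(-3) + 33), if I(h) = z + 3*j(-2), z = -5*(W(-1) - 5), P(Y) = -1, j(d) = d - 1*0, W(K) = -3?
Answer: 1088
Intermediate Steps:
j(d) = d (j(d) = d + 0 = d)
z = 40 (z = -5*(-3 - 5) = -5*(-8) = 40)
I(h) = 34 (I(h) = 40 + 3*(-2) = 40 - 6 = 34)
I(6)*(P(-3) + 33) = 34*(-1 + 33) = 34*32 = 1088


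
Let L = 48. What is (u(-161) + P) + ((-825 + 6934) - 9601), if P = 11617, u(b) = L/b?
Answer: 1308077/161 ≈ 8124.7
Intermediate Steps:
u(b) = 48/b
(u(-161) + P) + ((-825 + 6934) - 9601) = (48/(-161) + 11617) + ((-825 + 6934) - 9601) = (48*(-1/161) + 11617) + (6109 - 9601) = (-48/161 + 11617) - 3492 = 1870289/161 - 3492 = 1308077/161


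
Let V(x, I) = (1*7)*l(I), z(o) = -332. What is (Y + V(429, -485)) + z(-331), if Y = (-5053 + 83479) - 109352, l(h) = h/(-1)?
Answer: -27863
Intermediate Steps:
l(h) = -h (l(h) = h*(-1) = -h)
Y = -30926 (Y = 78426 - 109352 = -30926)
V(x, I) = -7*I (V(x, I) = (1*7)*(-I) = 7*(-I) = -7*I)
(Y + V(429, -485)) + z(-331) = (-30926 - 7*(-485)) - 332 = (-30926 + 3395) - 332 = -27531 - 332 = -27863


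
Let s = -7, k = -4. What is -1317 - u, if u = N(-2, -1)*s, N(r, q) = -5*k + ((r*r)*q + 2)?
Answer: -1191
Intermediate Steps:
N(r, q) = 22 + q*r**2 (N(r, q) = -5*(-4) + ((r*r)*q + 2) = 20 + (r**2*q + 2) = 20 + (q*r**2 + 2) = 20 + (2 + q*r**2) = 22 + q*r**2)
u = -126 (u = (22 - 1*(-2)**2)*(-7) = (22 - 1*4)*(-7) = (22 - 4)*(-7) = 18*(-7) = -126)
-1317 - u = -1317 - 1*(-126) = -1317 + 126 = -1191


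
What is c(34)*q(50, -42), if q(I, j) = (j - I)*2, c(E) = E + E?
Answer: -12512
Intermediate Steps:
c(E) = 2*E
q(I, j) = -2*I + 2*j
c(34)*q(50, -42) = (2*34)*(-2*50 + 2*(-42)) = 68*(-100 - 84) = 68*(-184) = -12512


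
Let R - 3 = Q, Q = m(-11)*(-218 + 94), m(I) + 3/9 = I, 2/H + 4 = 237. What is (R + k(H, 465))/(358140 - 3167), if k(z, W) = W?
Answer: 5620/1064919 ≈ 0.0052774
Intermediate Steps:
H = 2/233 (H = 2/(-4 + 237) = 2/233 ≈ 0.0085837)
m(I) = -⅓ + I
Q = 4216/3 (Q = (-⅓ - 11)*(-218 + 94) = -34/3*(-124) = 4216/3 ≈ 1405.3)
R = 4225/3 (R = 3 + 4216/3 = 4225/3 ≈ 1408.3)
(R + k(H, 465))/(358140 - 3167) = (4225/3 + 465)/(358140 - 3167) = (5620/3)/354973 = (5620/3)*(1/354973) = 5620/1064919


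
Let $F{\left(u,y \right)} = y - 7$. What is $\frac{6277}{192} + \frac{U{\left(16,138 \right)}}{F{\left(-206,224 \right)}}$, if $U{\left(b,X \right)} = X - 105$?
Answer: $\frac{1368445}{41664} \approx 32.845$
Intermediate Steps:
$U{\left(b,X \right)} = -105 + X$ ($U{\left(b,X \right)} = X - 105 = -105 + X$)
$F{\left(u,y \right)} = -7 + y$
$\frac{6277}{192} + \frac{U{\left(16,138 \right)}}{F{\left(-206,224 \right)}} = \frac{6277}{192} + \frac{-105 + 138}{-7 + 224} = 6277 \cdot \frac{1}{192} + \frac{33}{217} = \frac{6277}{192} + 33 \cdot \frac{1}{217} = \frac{6277}{192} + \frac{33}{217} = \frac{1368445}{41664}$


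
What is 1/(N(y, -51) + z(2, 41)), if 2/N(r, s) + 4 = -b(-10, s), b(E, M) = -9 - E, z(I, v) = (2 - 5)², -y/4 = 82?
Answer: 5/43 ≈ 0.11628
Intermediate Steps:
y = -328 (y = -4*82 = -328)
z(I, v) = 9 (z(I, v) = (-3)² = 9)
N(r, s) = -⅖ (N(r, s) = 2/(-4 - (-9 - 1*(-10))) = 2/(-4 - (-9 + 10)) = 2/(-4 - 1*1) = 2/(-4 - 1) = 2/(-5) = 2*(-⅕) = -⅖)
1/(N(y, -51) + z(2, 41)) = 1/(-⅖ + 9) = 1/(43/5) = 5/43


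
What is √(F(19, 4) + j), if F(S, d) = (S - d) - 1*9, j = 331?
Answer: √337 ≈ 18.358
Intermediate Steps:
F(S, d) = -9 + S - d (F(S, d) = (S - d) - 9 = -9 + S - d)
√(F(19, 4) + j) = √((-9 + 19 - 1*4) + 331) = √((-9 + 19 - 4) + 331) = √(6 + 331) = √337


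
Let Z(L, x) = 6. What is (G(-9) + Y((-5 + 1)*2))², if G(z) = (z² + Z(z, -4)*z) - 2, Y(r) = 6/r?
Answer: 9409/16 ≈ 588.06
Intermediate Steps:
G(z) = -2 + z² + 6*z (G(z) = (z² + 6*z) - 2 = -2 + z² + 6*z)
(G(-9) + Y((-5 + 1)*2))² = ((-2 + (-9)² + 6*(-9)) + 6/(((-5 + 1)*2)))² = ((-2 + 81 - 54) + 6/((-4*2)))² = (25 + 6/(-8))² = (25 + 6*(-⅛))² = (25 - ¾)² = (97/4)² = 9409/16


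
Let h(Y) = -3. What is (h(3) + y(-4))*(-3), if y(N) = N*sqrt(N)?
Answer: 9 + 24*I ≈ 9.0 + 24.0*I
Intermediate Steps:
y(N) = N**(3/2)
(h(3) + y(-4))*(-3) = (-3 + (-4)**(3/2))*(-3) = (-3 - 8*I)*(-3) = 9 + 24*I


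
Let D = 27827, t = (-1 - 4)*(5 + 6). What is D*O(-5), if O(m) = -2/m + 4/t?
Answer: 500886/55 ≈ 9107.0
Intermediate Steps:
t = -55 (t = -5*11 = -55)
O(m) = -4/55 - 2/m (O(m) = -2/m + 4/(-55) = -2/m + 4*(-1/55) = -2/m - 4/55 = -4/55 - 2/m)
D*O(-5) = 27827*(-4/55 - 2/(-5)) = 27827*(-4/55 - 2*(-1/5)) = 27827*(-4/55 + 2/5) = 27827*(18/55) = 500886/55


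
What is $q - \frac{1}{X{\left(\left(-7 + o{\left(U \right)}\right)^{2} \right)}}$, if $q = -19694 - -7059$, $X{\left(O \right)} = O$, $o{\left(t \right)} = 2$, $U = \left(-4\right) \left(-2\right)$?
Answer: $- \frac{315876}{25} \approx -12635.0$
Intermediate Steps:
$U = 8$
$q = -12635$ ($q = -19694 + 7059 = -12635$)
$q - \frac{1}{X{\left(\left(-7 + o{\left(U \right)}\right)^{2} \right)}} = -12635 - \frac{1}{\left(-7 + 2\right)^{2}} = -12635 - \frac{1}{\left(-5\right)^{2}} = -12635 - \frac{1}{25} = - \frac{315876}{25}$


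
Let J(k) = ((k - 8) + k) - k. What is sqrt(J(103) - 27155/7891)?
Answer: sqrt(5701168590)/7891 ≈ 9.5686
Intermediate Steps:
J(k) = -8 + k (J(k) = ((-8 + k) + k) - k = (-8 + 2*k) - k = -8 + k)
sqrt(J(103) - 27155/7891) = sqrt((-8 + 103) - 27155/7891) = sqrt(95 - 27155*1/7891) = sqrt(95 - 27155/7891) = sqrt(722490/7891) = sqrt(5701168590)/7891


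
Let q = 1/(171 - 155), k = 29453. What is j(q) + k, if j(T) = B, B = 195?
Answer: 29648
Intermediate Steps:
q = 1/16 ≈ 0.062500
j(T) = 195
j(q) + k = 195 + 29453 = 29648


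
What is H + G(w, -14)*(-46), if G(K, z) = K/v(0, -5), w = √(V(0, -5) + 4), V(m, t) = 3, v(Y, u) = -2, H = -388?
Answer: -388 + 23*√7 ≈ -327.15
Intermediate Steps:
w = √7 (w = √(3 + 4) = √7 ≈ 2.6458)
G(K, z) = -K/2 (G(K, z) = K/(-2) = K*(-½) = -K/2)
H + G(w, -14)*(-46) = -388 - √7/2*(-46) = -388 + 23*√7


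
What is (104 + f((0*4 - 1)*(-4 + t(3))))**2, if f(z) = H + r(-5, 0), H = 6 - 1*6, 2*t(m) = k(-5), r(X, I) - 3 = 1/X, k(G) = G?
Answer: 285156/25 ≈ 11406.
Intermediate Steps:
r(X, I) = 3 + 1/X
t(m) = -5/2 (t(m) = (1/2)*(-5) = -5/2)
H = 0 (H = 6 - 6 = 0)
f(z) = 14/5 (f(z) = 0 + (3 + 1/(-5)) = 0 + (3 - 1/5) = 0 + 14/5 = 14/5)
(104 + f((0*4 - 1)*(-4 + t(3))))**2 = (104 + 14/5)**2 = (534/5)**2 = 285156/25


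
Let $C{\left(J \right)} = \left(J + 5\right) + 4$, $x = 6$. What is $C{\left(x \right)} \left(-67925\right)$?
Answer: $-1018875$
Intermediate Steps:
$C{\left(J \right)} = 9 + J$ ($C{\left(J \right)} = \left(5 + J\right) + 4 = 9 + J$)
$C{\left(x \right)} \left(-67925\right) = \left(9 + 6\right) \left(-67925\right) = 15 \left(-67925\right) = -1018875$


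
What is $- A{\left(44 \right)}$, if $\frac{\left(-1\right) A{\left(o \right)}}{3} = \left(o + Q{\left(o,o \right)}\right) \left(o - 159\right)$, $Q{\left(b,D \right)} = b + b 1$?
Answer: $-45540$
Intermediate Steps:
$Q{\left(b,D \right)} = 2 b$ ($Q{\left(b,D \right)} = b + b = 2 b$)
$A{\left(o \right)} = - 9 o \left(-159 + o\right)$ ($A{\left(o \right)} = - 3 \left(o + 2 o\right) \left(o - 159\right) = - 3 \cdot 3 o \left(-159 + o\right) = - 9 o \left(-159 + o\right)$)
$- A{\left(44 \right)} = - 9 \cdot 44 \left(159 - 44\right) = - 9 \cdot 44 \cdot 115 = \left(-1\right) 45540 = -45540$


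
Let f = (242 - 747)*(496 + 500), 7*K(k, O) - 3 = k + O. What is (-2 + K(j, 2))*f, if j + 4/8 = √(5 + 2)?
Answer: 4778310/7 - 502980*√7/7 ≈ 4.9251e+5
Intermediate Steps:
j = -½ + √7 (j = -½ + √(5 + 2) = -½ + √7 ≈ 2.1458)
K(k, O) = 3/7 + O/7 + k/7 (K(k, O) = 3/7 + (k + O)/7 = 3/7 + (O + k)/7 = 3/7 + (O/7 + k/7) = 3/7 + O/7 + k/7)
f = -502980 (f = -505*996 = -502980)
(-2 + K(j, 2))*f = (-2 + (3/7 + (⅐)*2 + (-½ + √7)/7))*(-502980) = (-2 + (3/7 + 2/7 + (-1/14 + √7/7)))*(-502980) = (-2 + (9/14 + √7/7))*(-502980) = (-19/14 + √7/7)*(-502980) = 4778310/7 - 502980*√7/7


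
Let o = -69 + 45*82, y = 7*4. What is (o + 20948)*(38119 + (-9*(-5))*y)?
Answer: 967502651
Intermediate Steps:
y = 28
o = 3621 (o = -69 + 3690 = 3621)
(o + 20948)*(38119 + (-9*(-5))*y) = (3621 + 20948)*(38119 - 9*(-5)*28) = 24569*(38119 + 45*28) = 24569*(38119 + 1260) = 24569*39379 = 967502651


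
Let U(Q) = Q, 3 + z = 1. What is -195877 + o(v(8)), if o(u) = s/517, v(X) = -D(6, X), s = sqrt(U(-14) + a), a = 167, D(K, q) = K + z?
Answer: -195877 + 3*sqrt(17)/517 ≈ -1.9588e+5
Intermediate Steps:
z = -2 (z = -3 + 1 = -2)
D(K, q) = -2 + K (D(K, q) = K - 2 = -2 + K)
s = 3*sqrt(17) (s = sqrt(-14 + 167) = sqrt(153) = 3*sqrt(17) ≈ 12.369)
v(X) = -4 (v(X) = -(-2 + 6) = -1*4 = -4)
o(u) = 3*sqrt(17)/517 (o(u) = (3*sqrt(17))/517 = (3*sqrt(17))*(1/517) = 3*sqrt(17)/517)
-195877 + o(v(8)) = -195877 + 3*sqrt(17)/517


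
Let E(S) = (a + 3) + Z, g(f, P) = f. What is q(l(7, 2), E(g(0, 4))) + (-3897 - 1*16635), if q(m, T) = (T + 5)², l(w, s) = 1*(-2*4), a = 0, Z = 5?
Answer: -20363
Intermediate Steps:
l(w, s) = -8 (l(w, s) = 1*(-8) = -8)
E(S) = 8 (E(S) = (0 + 3) + 5 = 3 + 5 = 8)
q(m, T) = (5 + T)²
q(l(7, 2), E(g(0, 4))) + (-3897 - 1*16635) = (5 + 8)² + (-3897 - 1*16635) = 13² + (-3897 - 16635) = 169 - 20532 = -20363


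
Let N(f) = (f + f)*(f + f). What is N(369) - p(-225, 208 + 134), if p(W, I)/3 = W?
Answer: 545319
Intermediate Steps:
p(W, I) = 3*W
N(f) = 4*f² (N(f) = (2*f)*(2*f) = 4*f²)
N(369) - p(-225, 208 + 134) = 4*369² - 3*(-225) = 4*136161 - 1*(-675) = 544644 + 675 = 545319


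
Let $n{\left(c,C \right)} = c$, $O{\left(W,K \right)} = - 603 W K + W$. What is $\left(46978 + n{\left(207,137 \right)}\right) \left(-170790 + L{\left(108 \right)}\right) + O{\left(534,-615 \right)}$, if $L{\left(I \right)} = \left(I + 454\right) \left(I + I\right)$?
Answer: $-2132812866$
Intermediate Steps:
$O{\left(W,K \right)} = W - 603 K W$ ($O{\left(W,K \right)} = - 603 K W + W = W - 603 K W$)
$L{\left(I \right)} = 2 I \left(454 + I\right)$ ($L{\left(I \right)} = \left(454 + I\right) 2 I = 2 I \left(454 + I\right)$)
$\left(46978 + n{\left(207,137 \right)}\right) \left(-170790 + L{\left(108 \right)}\right) + O{\left(534,-615 \right)} = \left(46978 + 207\right) \left(-170790 + 2 \cdot 108 \left(454 + 108\right)\right) + 534 \left(1 - -370845\right) = 47185 \left(-170790 + 2 \cdot 108 \cdot 562\right) + 534 \left(1 + 370845\right) = 47185 \left(-170790 + 121392\right) + 534 \cdot 370846 = 47185 \left(-49398\right) + 198031764 = -2330844630 + 198031764 = -2132812866$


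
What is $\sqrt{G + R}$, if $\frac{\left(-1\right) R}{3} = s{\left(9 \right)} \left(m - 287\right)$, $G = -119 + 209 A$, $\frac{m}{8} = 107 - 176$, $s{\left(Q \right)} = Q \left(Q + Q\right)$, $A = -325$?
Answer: $\sqrt{339710} \approx 582.85$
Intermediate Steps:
$s{\left(Q \right)} = 2 Q^{2}$ ($s{\left(Q \right)} = Q 2 Q = 2 Q^{2}$)
$m = -552$ ($m = 8 \left(107 - 176\right) = 8 \left(-69\right) = -552$)
$G = -68044$ ($G = -119 + 209 \left(-325\right) = -119 - 67925 = -68044$)
$R = 407754$ ($R = - 3 \cdot 2 \cdot 9^{2} \left(-552 - 287\right) = - 3 \cdot 2 \cdot 81 \left(-839\right) = - 3 \cdot 162 \left(-839\right) = \left(-3\right) \left(-135918\right) = 407754$)
$\sqrt{G + R} = \sqrt{-68044 + 407754} = \sqrt{339710}$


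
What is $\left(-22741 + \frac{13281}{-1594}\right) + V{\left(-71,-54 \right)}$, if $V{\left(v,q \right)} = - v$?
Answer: $- \frac{36149261}{1594} \approx -22678.0$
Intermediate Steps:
$\left(-22741 + \frac{13281}{-1594}\right) + V{\left(-71,-54 \right)} = \left(-22741 + \frac{13281}{-1594}\right) - -71 = \left(-22741 + 13281 \left(- \frac{1}{1594}\right)\right) + 71 = \left(-22741 - \frac{13281}{1594}\right) + 71 = - \frac{36262435}{1594} + 71 = - \frac{36149261}{1594}$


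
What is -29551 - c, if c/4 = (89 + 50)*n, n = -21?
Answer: -17875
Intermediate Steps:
c = -11676 (c = 4*((89 + 50)*(-21)) = 4*(139*(-21)) = 4*(-2919) = -11676)
-29551 - c = -29551 - 1*(-11676) = -29551 + 11676 = -17875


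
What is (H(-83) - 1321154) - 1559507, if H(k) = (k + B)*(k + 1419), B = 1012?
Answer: -1639517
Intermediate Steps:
H(k) = (1012 + k)*(1419 + k) (H(k) = (k + 1012)*(k + 1419) = (1012 + k)*(1419 + k))
(H(-83) - 1321154) - 1559507 = ((1436028 + (-83)² + 2431*(-83)) - 1321154) - 1559507 = ((1436028 + 6889 - 201773) - 1321154) - 1559507 = (1241144 - 1321154) - 1559507 = -80010 - 1559507 = -1639517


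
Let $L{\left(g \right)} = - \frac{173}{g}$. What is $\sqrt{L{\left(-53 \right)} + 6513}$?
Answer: $\frac{\sqrt{18304186}}{53} \approx 80.723$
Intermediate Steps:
$\sqrt{L{\left(-53 \right)} + 6513} = \sqrt{- \frac{173}{-53} + 6513} = \sqrt{\left(-173\right) \left(- \frac{1}{53}\right) + 6513} = \sqrt{\frac{173}{53} + 6513} = \sqrt{\frac{345362}{53}} = \frac{\sqrt{18304186}}{53}$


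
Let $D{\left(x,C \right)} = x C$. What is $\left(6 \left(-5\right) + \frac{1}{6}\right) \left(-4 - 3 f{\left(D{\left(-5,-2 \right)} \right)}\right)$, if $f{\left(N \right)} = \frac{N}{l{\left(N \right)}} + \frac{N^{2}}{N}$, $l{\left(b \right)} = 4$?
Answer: $\frac{14857}{12} \approx 1238.1$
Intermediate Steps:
$D{\left(x,C \right)} = C x$
$f{\left(N \right)} = \frac{5 N}{4}$ ($f{\left(N \right)} = \frac{N}{4} + \frac{N^{2}}{N} = N \frac{1}{4} + N = \frac{N}{4} + N = \frac{5 N}{4}$)
$\left(6 \left(-5\right) + \frac{1}{6}\right) \left(-4 - 3 f{\left(D{\left(-5,-2 \right)} \right)}\right) = \left(6 \left(-5\right) + \frac{1}{6}\right) \left(-4 - 3 \frac{5 \left(\left(-2\right) \left(-5\right)\right)}{4}\right) = \left(-30 + \frac{1}{6}\right) \left(-4 - 3 \cdot \frac{5}{4} \cdot 10\right) = - \frac{179 \left(-4 - \frac{75}{2}\right)}{6} = \left(- \frac{179}{6}\right) \left(- \frac{83}{2}\right) = \frac{14857}{12}$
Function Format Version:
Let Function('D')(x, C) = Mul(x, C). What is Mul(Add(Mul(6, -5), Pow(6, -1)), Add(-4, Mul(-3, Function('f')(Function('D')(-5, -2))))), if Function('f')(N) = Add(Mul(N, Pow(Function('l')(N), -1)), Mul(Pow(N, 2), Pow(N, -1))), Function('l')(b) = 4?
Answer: Rational(14857, 12) ≈ 1238.1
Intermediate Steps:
Function('D')(x, C) = Mul(C, x)
Function('f')(N) = Mul(Rational(5, 4), N) (Function('f')(N) = Add(Mul(N, Pow(4, -1)), Mul(Pow(N, 2), Pow(N, -1))) = Add(Mul(N, Rational(1, 4)), N) = Add(Mul(Rational(1, 4), N), N) = Mul(Rational(5, 4), N))
Mul(Add(Mul(6, -5), Pow(6, -1)), Add(-4, Mul(-3, Function('f')(Function('D')(-5, -2))))) = Mul(Add(Mul(6, -5), Pow(6, -1)), Add(-4, Mul(-3, Mul(Rational(5, 4), Mul(-2, -5))))) = Mul(Add(-30, Rational(1, 6)), Add(-4, Mul(-3, Mul(Rational(5, 4), 10)))) = Mul(Rational(-179, 6), Add(-4, Mul(-3, Rational(25, 2)))) = Mul(Rational(-179, 6), Add(-4, Rational(-75, 2))) = Mul(Rational(-179, 6), Rational(-83, 2)) = Rational(14857, 12)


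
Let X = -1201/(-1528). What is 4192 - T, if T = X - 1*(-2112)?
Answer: 3177039/1528 ≈ 2079.2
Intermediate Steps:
X = 1201/1528 (X = -1201*(-1/1528) = 1201/1528 ≈ 0.78599)
T = 3228337/1528 (T = 1201/1528 - 1*(-2112) = 1201/1528 + 2112 = 3228337/1528 ≈ 2112.8)
4192 - T = 4192 - 1*3228337/1528 = 4192 - 3228337/1528 = 3177039/1528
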